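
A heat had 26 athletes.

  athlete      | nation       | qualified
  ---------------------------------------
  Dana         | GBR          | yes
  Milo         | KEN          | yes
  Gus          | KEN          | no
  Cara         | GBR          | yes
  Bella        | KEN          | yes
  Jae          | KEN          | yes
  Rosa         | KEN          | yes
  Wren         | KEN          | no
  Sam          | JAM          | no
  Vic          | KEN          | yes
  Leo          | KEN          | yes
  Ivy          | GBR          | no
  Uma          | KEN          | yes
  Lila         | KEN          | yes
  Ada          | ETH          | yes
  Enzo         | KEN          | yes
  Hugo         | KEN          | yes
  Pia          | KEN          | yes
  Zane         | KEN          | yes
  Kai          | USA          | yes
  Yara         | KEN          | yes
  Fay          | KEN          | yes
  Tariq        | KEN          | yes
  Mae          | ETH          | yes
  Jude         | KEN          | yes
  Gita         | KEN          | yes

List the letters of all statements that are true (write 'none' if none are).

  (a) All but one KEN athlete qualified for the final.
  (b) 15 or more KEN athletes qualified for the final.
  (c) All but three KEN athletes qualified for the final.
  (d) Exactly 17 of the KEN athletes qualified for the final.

|A| = 19, |A ∩ B| = 17, |A ∖ B| = 2.
(a) |A ∖ B| = 1: fails.
(b) |A ∩ B| ≥ 15: holds.
(c) |A ∖ B| = 3: fails.
(d) |A ∩ B| = 17: holds.

(b), (d)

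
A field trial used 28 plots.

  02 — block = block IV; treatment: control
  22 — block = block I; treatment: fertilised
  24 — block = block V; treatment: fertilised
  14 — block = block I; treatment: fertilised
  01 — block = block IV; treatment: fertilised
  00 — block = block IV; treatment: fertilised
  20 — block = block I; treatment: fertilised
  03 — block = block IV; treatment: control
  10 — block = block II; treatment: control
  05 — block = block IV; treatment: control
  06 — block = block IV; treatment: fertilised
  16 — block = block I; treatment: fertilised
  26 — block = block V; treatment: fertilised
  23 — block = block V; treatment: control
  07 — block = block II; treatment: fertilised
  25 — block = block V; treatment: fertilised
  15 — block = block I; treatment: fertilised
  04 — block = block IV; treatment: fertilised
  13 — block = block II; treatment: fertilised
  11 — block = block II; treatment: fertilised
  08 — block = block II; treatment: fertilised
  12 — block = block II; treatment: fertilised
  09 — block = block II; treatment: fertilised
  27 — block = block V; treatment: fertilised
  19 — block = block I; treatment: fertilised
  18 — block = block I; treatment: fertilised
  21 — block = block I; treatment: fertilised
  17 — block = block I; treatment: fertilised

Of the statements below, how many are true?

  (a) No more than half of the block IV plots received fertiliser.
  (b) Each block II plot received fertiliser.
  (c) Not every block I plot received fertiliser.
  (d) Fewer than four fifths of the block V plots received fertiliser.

0

(a) block IV: |A| = 7, |A ∩ B| = 4; needs |A ∩ B| ≤ |A ∖ B| — false.
(b) block II: |A| = 7, |A ∩ B| = 6; needs A ⊆ B, i.e. every element of A is in B (|A ∖ B| = 0) — false.
(c) block I: |A| = 9, |A ∩ B| = 9; needs A ⊄ B (|A ∖ B| ≥ 1) — false.
(d) block V: |A| = 5, |A ∩ B| = 4; needs |A ∩ B| / |A| < 4/5 — false.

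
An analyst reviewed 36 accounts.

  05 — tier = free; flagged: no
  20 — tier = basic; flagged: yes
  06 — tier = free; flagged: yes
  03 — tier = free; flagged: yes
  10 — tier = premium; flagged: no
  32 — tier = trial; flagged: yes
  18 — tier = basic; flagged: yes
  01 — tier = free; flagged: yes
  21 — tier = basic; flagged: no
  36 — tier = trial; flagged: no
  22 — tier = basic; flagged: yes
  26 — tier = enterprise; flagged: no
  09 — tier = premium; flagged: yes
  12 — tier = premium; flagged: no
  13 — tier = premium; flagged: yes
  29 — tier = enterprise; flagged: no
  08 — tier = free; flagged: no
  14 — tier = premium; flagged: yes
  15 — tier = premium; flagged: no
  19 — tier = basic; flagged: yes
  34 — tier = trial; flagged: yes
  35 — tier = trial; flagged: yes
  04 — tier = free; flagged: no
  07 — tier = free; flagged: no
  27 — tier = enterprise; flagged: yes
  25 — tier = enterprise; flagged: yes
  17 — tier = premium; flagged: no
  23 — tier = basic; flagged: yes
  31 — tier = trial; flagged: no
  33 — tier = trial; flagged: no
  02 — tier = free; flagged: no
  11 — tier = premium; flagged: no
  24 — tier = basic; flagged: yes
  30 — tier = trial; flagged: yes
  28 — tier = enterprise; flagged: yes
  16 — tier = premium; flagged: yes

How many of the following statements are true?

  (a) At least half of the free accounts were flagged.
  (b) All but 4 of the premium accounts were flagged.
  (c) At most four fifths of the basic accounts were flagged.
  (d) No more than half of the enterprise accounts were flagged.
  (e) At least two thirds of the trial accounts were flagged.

0

(a) free: |A| = 8, |A ∩ B| = 3; needs |A ∩ B| ≥ |A ∖ B| — false.
(b) premium: |A| = 9, |A ∩ B| = 4; needs |A ∖ B| = 4 — false.
(c) basic: |A| = 7, |A ∩ B| = 6; needs |A ∩ B| / |A| ≤ 4/5 — false.
(d) enterprise: |A| = 5, |A ∩ B| = 3; needs |A ∩ B| ≤ |A ∖ B| — false.
(e) trial: |A| = 7, |A ∩ B| = 4; needs |A ∩ B| / |A| ≥ 2/3 — false.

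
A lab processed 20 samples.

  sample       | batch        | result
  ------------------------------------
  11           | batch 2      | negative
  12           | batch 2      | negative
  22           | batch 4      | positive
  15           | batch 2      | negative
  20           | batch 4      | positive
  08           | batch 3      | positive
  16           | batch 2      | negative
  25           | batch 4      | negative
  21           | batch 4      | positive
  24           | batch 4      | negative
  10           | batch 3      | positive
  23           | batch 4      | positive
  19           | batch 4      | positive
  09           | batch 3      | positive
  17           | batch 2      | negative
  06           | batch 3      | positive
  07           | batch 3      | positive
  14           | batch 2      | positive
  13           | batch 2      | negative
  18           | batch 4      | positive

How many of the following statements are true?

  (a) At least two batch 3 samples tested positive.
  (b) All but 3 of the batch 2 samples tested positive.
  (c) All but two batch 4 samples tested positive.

2

(a) batch 3: |A| = 5, |A ∩ B| = 5; needs |A ∩ B| ≥ 2 — true.
(b) batch 2: |A| = 7, |A ∩ B| = 1; needs |A ∖ B| = 3 — false.
(c) batch 4: |A| = 8, |A ∩ B| = 6; needs |A ∖ B| = 2 — true.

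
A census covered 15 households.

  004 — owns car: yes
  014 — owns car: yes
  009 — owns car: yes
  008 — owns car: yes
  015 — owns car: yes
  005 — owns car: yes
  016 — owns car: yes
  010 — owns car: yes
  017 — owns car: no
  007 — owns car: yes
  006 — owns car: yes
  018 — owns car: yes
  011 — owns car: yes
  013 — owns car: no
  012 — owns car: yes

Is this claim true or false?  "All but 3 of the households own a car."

False

Truth condition: |A ∖ B| = 3.
|A| = 15, |A ∩ B| = 13, |A ∖ B| = 2.
|A ∖ B| = 2, so the statement is false.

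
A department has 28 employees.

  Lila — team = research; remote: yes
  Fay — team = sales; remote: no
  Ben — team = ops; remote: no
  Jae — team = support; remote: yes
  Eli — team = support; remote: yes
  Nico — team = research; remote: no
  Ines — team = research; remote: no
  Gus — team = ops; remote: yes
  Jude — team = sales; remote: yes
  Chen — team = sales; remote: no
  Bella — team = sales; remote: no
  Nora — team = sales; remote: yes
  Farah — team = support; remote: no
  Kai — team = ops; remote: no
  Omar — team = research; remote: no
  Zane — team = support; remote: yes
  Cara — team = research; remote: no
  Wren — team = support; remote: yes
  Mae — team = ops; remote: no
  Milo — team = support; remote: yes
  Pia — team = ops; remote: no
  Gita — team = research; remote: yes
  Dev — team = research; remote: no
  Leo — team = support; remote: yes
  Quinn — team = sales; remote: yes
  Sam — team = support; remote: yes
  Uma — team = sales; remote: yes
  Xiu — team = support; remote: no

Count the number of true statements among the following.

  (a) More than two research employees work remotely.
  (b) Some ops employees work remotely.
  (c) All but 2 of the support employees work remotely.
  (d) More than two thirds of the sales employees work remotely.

(a) research: |A| = 7, |A ∩ B| = 2; needs |A ∩ B| > 2 — false.
(b) ops: |A| = 5, |A ∩ B| = 1; needs A ∩ B ≠ ∅ (|A ∩ B| ≥ 1) — true.
(c) support: |A| = 9, |A ∩ B| = 7; needs |A ∖ B| = 2 — true.
(d) sales: |A| = 7, |A ∩ B| = 4; needs |A ∩ B| / |A| > 2/3 — false.

2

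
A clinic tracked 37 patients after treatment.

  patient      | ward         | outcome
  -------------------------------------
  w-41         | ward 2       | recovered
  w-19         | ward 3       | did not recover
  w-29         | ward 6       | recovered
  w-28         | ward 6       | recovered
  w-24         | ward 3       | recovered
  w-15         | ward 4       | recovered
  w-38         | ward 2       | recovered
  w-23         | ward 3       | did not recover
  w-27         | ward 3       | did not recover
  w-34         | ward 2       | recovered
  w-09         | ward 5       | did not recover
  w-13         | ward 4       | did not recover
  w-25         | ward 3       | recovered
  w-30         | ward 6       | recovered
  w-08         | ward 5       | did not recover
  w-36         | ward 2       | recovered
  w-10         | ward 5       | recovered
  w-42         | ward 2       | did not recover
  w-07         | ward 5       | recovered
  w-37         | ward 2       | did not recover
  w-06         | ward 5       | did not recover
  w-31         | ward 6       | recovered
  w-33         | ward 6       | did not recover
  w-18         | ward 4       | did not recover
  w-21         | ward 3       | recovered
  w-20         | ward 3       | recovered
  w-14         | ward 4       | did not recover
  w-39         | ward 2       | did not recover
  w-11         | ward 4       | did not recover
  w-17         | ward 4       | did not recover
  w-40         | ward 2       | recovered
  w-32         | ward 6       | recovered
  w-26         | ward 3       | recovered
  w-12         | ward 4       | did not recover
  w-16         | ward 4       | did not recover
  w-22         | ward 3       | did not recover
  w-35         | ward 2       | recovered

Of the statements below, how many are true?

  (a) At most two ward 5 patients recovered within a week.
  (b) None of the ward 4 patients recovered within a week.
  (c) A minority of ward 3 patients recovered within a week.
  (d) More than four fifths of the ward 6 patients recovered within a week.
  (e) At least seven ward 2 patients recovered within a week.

(a) ward 5: |A| = 5, |A ∩ B| = 2; needs |A ∩ B| ≤ 2 — true.
(b) ward 4: |A| = 8, |A ∩ B| = 1; needs A ∩ B = ∅ (|A ∩ B| = 0) — false.
(c) ward 3: |A| = 9, |A ∩ B| = 5; needs |A ∩ B| < |A ∖ B| — false.
(d) ward 6: |A| = 6, |A ∩ B| = 5; needs |A ∩ B| / |A| > 4/5 — true.
(e) ward 2: |A| = 9, |A ∩ B| = 6; needs |A ∩ B| ≥ 7 — false.

2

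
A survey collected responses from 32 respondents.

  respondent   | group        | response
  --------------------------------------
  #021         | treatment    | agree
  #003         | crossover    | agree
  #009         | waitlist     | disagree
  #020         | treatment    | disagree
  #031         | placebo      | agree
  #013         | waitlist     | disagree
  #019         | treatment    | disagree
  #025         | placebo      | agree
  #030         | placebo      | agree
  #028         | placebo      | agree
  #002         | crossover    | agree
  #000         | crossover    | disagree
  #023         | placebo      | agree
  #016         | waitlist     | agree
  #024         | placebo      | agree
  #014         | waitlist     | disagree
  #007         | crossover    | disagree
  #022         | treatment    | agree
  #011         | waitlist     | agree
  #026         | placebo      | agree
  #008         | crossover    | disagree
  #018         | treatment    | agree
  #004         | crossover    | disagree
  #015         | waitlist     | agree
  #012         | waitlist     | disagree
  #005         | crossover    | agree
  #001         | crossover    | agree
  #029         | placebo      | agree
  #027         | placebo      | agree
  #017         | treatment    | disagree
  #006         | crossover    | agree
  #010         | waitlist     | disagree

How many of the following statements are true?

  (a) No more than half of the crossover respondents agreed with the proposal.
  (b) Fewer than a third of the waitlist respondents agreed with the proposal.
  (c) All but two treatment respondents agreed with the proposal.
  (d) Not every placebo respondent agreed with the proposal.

0

(a) crossover: |A| = 9, |A ∩ B| = 5; needs |A ∩ B| ≤ |A ∖ B| — false.
(b) waitlist: |A| = 8, |A ∩ B| = 3; needs |A ∩ B| / |A| < 1/3 — false.
(c) treatment: |A| = 6, |A ∩ B| = 3; needs |A ∖ B| = 2 — false.
(d) placebo: |A| = 9, |A ∩ B| = 9; needs A ⊄ B (|A ∖ B| ≥ 1) — false.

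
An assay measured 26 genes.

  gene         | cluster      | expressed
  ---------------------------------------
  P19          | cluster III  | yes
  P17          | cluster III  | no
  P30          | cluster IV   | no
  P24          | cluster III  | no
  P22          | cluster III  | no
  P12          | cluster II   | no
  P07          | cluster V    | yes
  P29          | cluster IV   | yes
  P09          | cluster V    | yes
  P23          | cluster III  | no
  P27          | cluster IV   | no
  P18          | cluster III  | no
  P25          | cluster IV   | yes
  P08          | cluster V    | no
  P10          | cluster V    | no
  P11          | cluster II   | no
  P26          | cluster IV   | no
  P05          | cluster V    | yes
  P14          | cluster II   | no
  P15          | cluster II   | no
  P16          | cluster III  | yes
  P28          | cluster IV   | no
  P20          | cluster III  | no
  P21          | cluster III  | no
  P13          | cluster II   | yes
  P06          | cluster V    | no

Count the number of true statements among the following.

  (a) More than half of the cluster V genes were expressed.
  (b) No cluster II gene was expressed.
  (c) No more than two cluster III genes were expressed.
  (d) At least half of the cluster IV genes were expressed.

1

(a) cluster V: |A| = 6, |A ∩ B| = 3; needs |A ∩ B| > |A ∖ B| — false.
(b) cluster II: |A| = 5, |A ∩ B| = 1; needs A ∩ B = ∅ (|A ∩ B| = 0) — false.
(c) cluster III: |A| = 9, |A ∩ B| = 2; needs |A ∩ B| ≤ 2 — true.
(d) cluster IV: |A| = 6, |A ∩ B| = 2; needs |A ∩ B| ≥ |A ∖ B| — false.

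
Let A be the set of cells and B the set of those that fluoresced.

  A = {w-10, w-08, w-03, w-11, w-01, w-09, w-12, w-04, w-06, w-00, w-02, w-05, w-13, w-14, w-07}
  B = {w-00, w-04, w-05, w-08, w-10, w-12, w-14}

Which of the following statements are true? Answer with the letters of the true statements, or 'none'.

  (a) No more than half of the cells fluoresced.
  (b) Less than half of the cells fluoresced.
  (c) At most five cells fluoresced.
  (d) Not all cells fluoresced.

(a), (b), (d)

|A| = 15, |A ∩ B| = 7, |A ∖ B| = 8.
(a) |A ∩ B| ≤ |A ∖ B|: holds.
(b) |A ∩ B| < |A ∖ B|: holds.
(c) |A ∩ B| ≤ 5: fails.
(d) A ⊄ B (|A ∖ B| ≥ 1): holds.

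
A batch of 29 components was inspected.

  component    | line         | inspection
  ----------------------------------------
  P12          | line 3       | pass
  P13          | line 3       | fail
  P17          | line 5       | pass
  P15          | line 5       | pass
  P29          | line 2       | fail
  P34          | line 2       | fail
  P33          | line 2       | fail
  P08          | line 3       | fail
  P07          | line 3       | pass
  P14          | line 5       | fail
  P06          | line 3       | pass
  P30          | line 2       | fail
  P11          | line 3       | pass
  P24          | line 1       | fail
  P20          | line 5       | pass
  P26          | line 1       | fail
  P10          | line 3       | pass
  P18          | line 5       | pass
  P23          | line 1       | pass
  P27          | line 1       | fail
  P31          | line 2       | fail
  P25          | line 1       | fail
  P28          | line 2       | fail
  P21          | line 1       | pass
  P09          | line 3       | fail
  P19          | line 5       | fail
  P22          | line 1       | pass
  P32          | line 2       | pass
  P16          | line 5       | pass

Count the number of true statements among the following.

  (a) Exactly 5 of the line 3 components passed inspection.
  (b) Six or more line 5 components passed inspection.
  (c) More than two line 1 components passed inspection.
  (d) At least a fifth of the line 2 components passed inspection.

2

(a) line 3: |A| = 8, |A ∩ B| = 5; needs |A ∩ B| = 5 — true.
(b) line 5: |A| = 7, |A ∩ B| = 5; needs |A ∩ B| ≥ 6 — false.
(c) line 1: |A| = 7, |A ∩ B| = 3; needs |A ∩ B| > 2 — true.
(d) line 2: |A| = 7, |A ∩ B| = 1; needs |A ∩ B| / |A| ≥ 1/5 — false.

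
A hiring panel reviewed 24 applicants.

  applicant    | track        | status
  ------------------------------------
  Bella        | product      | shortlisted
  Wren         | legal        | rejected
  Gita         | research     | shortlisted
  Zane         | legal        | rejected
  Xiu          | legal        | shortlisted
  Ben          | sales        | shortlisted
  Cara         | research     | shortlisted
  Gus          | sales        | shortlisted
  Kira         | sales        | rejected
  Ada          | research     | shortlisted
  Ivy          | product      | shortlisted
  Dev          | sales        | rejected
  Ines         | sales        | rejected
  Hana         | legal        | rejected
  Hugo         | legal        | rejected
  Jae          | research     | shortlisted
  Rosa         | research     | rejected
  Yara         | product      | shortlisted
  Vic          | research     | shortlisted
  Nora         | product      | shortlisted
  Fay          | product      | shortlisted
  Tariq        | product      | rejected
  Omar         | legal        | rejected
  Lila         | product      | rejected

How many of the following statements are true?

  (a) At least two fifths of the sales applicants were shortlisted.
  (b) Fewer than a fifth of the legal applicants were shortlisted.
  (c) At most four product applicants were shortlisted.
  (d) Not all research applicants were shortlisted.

3

(a) sales: |A| = 5, |A ∩ B| = 2; needs |A ∩ B| / |A| ≥ 2/5 — true.
(b) legal: |A| = 6, |A ∩ B| = 1; needs |A ∩ B| / |A| < 1/5 — true.
(c) product: |A| = 7, |A ∩ B| = 5; needs |A ∩ B| ≤ 4 — false.
(d) research: |A| = 6, |A ∩ B| = 5; needs A ⊄ B (|A ∖ B| ≥ 1) — true.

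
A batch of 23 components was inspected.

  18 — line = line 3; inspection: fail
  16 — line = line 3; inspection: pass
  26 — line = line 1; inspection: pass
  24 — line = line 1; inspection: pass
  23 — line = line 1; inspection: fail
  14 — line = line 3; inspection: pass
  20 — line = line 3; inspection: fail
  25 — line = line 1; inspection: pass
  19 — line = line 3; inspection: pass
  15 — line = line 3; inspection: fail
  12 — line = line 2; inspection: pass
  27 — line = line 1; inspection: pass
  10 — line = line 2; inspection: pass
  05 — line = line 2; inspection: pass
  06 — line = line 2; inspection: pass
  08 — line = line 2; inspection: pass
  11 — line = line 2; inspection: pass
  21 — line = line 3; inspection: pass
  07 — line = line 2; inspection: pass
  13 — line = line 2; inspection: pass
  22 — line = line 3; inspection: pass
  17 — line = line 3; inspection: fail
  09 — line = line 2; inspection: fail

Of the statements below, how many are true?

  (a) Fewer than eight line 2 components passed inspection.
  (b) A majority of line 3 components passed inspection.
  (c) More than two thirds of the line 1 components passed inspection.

2

(a) line 2: |A| = 9, |A ∩ B| = 8; needs |A ∩ B| < 8 — false.
(b) line 3: |A| = 9, |A ∩ B| = 5; needs |A ∩ B| > |A ∖ B| — true.
(c) line 1: |A| = 5, |A ∩ B| = 4; needs |A ∩ B| / |A| > 2/3 — true.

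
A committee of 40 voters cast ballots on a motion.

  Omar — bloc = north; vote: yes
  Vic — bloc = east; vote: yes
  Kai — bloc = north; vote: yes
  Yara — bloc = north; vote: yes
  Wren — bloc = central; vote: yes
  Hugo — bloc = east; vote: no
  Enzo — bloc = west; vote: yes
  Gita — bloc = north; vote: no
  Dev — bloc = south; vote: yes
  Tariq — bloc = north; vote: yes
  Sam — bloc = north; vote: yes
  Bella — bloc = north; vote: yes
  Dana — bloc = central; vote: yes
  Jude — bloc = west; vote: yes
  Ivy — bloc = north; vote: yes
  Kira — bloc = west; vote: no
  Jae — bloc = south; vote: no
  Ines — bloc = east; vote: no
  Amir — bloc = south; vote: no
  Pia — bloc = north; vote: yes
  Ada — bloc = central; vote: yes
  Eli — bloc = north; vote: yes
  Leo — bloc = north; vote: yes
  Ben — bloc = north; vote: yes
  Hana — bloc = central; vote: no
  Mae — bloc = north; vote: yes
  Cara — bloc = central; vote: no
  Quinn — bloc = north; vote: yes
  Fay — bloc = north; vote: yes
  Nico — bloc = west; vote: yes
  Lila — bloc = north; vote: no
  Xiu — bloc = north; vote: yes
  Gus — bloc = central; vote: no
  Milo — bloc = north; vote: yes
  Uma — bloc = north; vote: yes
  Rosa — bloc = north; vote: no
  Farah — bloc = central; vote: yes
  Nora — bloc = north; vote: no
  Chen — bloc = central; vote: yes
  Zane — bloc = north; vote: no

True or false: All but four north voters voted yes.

Truth condition: |A ∖ B| = 4.
|A| = 22, |A ∩ B| = 17, |A ∖ B| = 5.
|A ∖ B| = 5, so the statement is false.

False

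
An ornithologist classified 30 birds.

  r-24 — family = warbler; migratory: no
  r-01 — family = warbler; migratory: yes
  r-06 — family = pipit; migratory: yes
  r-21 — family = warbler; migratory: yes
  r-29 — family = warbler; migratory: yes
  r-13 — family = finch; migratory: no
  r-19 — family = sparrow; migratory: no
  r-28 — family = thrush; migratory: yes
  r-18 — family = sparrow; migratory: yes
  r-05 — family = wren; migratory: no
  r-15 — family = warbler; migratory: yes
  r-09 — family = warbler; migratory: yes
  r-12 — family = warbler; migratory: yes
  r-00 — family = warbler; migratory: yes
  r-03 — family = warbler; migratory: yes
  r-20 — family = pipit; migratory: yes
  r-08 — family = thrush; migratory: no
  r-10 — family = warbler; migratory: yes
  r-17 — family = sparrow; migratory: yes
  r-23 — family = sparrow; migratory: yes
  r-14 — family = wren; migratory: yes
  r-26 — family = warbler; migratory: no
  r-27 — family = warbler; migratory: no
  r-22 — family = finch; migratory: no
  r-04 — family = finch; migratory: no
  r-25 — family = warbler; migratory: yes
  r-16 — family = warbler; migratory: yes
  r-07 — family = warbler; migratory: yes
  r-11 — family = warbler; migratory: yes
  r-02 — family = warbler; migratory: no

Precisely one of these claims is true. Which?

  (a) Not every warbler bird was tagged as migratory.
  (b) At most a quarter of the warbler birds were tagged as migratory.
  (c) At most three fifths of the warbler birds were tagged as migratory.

(a)

|A| = 17, |A ∩ B| = 13, |A ∖ B| = 4.
(a) requires A ⊄ B (|A ∖ B| ≥ 1): true.
(b) requires |A ∩ B| / |A| ≤ 1/4: false.
(c) requires |A ∩ B| / |A| ≤ 3/5: false.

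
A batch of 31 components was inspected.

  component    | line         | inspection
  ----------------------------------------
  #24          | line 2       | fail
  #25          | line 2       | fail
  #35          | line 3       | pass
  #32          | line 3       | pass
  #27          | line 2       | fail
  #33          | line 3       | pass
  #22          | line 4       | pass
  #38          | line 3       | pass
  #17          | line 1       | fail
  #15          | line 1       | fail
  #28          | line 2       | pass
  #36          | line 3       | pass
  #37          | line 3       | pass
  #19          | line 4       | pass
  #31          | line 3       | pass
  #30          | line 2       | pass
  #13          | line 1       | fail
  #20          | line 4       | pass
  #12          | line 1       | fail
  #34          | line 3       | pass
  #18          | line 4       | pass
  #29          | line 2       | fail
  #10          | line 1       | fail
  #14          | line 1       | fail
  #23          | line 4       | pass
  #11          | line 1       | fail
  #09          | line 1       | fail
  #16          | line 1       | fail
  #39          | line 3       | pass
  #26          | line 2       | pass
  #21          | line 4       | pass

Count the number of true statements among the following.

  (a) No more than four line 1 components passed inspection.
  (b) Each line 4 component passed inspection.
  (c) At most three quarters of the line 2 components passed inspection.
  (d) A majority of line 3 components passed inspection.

(a) line 1: |A| = 9, |A ∩ B| = 0; needs |A ∩ B| ≤ 4 — true.
(b) line 4: |A| = 6, |A ∩ B| = 6; needs A ⊆ B, i.e. every element of A is in B (|A ∖ B| = 0) — true.
(c) line 2: |A| = 7, |A ∩ B| = 3; needs |A ∩ B| / |A| ≤ 3/4 — true.
(d) line 3: |A| = 9, |A ∩ B| = 9; needs |A ∩ B| > |A ∖ B| — true.

4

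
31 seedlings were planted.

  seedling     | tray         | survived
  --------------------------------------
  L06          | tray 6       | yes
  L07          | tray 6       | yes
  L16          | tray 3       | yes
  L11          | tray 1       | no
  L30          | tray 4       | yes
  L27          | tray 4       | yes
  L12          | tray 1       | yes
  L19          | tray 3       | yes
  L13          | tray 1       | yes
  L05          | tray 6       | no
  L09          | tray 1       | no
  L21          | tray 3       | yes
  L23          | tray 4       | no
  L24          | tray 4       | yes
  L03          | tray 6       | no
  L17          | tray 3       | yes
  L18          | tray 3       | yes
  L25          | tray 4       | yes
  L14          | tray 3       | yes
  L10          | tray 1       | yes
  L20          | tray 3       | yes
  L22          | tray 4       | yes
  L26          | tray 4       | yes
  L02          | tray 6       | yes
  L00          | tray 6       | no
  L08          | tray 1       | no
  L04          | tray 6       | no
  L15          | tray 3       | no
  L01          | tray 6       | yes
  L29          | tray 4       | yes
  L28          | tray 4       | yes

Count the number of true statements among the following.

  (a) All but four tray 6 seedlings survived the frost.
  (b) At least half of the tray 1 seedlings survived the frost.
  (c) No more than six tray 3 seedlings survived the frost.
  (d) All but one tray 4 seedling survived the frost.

3

(a) tray 6: |A| = 8, |A ∩ B| = 4; needs |A ∖ B| = 4 — true.
(b) tray 1: |A| = 6, |A ∩ B| = 3; needs |A ∩ B| ≥ |A ∖ B| — true.
(c) tray 3: |A| = 8, |A ∩ B| = 7; needs |A ∩ B| ≤ 6 — false.
(d) tray 4: |A| = 9, |A ∩ B| = 8; needs |A ∖ B| = 1 — true.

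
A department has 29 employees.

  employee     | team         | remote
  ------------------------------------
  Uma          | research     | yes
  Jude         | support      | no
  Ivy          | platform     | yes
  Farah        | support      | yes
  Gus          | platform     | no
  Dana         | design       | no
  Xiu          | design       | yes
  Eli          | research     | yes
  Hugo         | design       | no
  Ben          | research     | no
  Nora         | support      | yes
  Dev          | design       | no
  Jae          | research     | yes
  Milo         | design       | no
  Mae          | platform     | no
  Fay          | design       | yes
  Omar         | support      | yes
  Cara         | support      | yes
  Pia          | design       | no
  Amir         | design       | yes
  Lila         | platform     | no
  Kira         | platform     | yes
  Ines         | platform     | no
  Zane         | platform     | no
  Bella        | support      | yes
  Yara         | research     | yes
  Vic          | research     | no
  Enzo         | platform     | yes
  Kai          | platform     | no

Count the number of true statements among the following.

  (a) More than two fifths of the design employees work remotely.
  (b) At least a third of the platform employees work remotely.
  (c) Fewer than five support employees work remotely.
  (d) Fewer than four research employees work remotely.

1

(a) design: |A| = 8, |A ∩ B| = 3; needs |A ∩ B| / |A| > 2/5 — false.
(b) platform: |A| = 9, |A ∩ B| = 3; needs |A ∩ B| / |A| ≥ 1/3 — true.
(c) support: |A| = 6, |A ∩ B| = 5; needs |A ∩ B| < 5 — false.
(d) research: |A| = 6, |A ∩ B| = 4; needs |A ∩ B| < 4 — false.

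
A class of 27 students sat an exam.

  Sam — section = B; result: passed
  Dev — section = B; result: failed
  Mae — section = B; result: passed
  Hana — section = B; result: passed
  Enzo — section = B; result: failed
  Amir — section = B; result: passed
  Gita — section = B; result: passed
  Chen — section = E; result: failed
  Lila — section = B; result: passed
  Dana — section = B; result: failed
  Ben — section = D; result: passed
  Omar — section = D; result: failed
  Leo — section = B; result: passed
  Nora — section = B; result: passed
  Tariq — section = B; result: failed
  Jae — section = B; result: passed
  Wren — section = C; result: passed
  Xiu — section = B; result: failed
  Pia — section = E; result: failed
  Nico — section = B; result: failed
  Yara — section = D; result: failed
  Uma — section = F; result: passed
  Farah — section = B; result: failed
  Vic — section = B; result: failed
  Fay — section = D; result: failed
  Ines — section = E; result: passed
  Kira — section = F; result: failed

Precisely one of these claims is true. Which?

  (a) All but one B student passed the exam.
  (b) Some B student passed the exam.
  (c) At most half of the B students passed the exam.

|A| = 17, |A ∩ B| = 9, |A ∖ B| = 8.
(a) requires |A ∖ B| = 1: false.
(b) requires A ∩ B ≠ ∅ (|A ∩ B| ≥ 1): true.
(c) requires |A ∩ B| ≤ |A ∖ B|: false.

(b)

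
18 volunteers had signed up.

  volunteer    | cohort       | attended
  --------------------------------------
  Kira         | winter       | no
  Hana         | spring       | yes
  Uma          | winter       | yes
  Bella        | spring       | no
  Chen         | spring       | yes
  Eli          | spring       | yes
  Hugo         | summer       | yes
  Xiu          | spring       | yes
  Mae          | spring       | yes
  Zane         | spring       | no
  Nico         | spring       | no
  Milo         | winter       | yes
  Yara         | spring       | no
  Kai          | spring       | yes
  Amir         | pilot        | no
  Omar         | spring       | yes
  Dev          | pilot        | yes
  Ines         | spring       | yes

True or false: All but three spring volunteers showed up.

False

'All but three spring volunteers showed up' holds iff |A ∖ B| = 3.
A (the restrictor) = {Hana, Bella, Chen, Eli, Xiu, Mae, Zane, Nico, Yara, Kai, Omar, Ines}, |A| = 12.
A ∖ B = {Bella, Zane, Nico, Yara}, so |A ∖ B| = 4.
|A ∖ B| = 4, so the statement is false.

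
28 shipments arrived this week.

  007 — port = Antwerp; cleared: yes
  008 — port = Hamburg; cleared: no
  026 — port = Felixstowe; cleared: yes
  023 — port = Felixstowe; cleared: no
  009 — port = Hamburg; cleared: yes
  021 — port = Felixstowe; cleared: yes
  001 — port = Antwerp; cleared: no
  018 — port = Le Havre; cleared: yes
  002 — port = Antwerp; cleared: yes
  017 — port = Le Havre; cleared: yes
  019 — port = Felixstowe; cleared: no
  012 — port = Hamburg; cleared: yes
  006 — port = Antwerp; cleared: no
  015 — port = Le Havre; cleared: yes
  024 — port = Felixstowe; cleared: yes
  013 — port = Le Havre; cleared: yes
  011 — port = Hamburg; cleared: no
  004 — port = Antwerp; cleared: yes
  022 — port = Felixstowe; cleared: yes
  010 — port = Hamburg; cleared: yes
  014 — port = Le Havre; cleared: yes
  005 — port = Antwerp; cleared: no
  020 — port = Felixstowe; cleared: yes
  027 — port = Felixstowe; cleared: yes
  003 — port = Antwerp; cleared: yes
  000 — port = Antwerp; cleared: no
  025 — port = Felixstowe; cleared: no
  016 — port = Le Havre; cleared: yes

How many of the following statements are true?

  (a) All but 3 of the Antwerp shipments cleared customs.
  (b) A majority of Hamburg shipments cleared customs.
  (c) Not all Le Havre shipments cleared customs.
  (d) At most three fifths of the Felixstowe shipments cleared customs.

1

(a) Antwerp: |A| = 8, |A ∩ B| = 4; needs |A ∖ B| = 3 — false.
(b) Hamburg: |A| = 5, |A ∩ B| = 3; needs |A ∩ B| > |A ∖ B| — true.
(c) Le Havre: |A| = 6, |A ∩ B| = 6; needs A ⊄ B (|A ∖ B| ≥ 1) — false.
(d) Felixstowe: |A| = 9, |A ∩ B| = 6; needs |A ∩ B| / |A| ≤ 3/5 — false.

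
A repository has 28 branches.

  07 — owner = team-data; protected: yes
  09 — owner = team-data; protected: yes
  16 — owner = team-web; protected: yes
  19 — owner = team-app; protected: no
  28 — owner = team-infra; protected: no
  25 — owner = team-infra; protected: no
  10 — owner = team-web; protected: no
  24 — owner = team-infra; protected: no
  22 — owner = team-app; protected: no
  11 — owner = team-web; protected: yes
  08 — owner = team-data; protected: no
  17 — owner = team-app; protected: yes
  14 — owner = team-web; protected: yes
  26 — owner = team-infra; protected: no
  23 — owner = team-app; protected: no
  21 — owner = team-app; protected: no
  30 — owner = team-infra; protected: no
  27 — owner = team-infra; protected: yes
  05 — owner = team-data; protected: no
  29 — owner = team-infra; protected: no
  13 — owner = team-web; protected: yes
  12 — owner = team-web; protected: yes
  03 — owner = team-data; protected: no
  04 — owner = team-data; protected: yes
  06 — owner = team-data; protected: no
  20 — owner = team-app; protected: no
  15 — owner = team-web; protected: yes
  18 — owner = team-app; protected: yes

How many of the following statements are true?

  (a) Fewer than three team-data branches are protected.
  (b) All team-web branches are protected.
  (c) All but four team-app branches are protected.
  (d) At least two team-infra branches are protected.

(a) team-data: |A| = 7, |A ∩ B| = 3; needs |A ∩ B| < 3 — false.
(b) team-web: |A| = 7, |A ∩ B| = 6; needs A ⊆ B, i.e. every element of A is in B (|A ∖ B| = 0) — false.
(c) team-app: |A| = 7, |A ∩ B| = 2; needs |A ∖ B| = 4 — false.
(d) team-infra: |A| = 7, |A ∩ B| = 1; needs |A ∩ B| ≥ 2 — false.

0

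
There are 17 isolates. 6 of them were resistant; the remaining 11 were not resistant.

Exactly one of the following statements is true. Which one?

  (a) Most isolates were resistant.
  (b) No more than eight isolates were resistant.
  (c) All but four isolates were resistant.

|A| = 17, |A ∩ B| = 6, |A ∖ B| = 11.
(a) requires |A ∩ B| > |A ∖ B|: false.
(b) requires |A ∩ B| ≤ 8: true.
(c) requires |A ∖ B| = 4: false.

(b)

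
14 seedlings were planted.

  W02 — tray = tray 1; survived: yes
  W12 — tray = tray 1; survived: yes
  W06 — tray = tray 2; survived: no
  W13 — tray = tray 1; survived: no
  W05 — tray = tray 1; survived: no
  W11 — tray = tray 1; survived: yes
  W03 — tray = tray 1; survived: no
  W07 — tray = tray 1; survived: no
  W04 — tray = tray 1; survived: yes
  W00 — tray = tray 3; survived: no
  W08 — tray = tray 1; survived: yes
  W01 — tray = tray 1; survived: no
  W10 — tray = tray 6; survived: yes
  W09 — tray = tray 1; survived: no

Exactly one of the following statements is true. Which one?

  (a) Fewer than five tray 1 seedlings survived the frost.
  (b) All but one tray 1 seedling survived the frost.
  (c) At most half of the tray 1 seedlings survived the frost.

|A| = 11, |A ∩ B| = 5, |A ∖ B| = 6.
(a) requires |A ∩ B| < 5: false.
(b) requires |A ∖ B| = 1: false.
(c) requires |A ∩ B| ≤ |A ∖ B|: true.

(c)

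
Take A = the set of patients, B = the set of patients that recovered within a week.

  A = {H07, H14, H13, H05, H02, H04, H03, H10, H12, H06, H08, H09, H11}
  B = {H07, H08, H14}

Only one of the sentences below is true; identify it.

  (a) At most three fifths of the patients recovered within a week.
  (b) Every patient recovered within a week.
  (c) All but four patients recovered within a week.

|A| = 13, |A ∩ B| = 3, |A ∖ B| = 10.
(a) requires |A ∩ B| / |A| ≤ 3/5: true.
(b) requires A ⊆ B, i.e. every element of A is in B (|A ∖ B| = 0): false.
(c) requires |A ∖ B| = 4: false.

(a)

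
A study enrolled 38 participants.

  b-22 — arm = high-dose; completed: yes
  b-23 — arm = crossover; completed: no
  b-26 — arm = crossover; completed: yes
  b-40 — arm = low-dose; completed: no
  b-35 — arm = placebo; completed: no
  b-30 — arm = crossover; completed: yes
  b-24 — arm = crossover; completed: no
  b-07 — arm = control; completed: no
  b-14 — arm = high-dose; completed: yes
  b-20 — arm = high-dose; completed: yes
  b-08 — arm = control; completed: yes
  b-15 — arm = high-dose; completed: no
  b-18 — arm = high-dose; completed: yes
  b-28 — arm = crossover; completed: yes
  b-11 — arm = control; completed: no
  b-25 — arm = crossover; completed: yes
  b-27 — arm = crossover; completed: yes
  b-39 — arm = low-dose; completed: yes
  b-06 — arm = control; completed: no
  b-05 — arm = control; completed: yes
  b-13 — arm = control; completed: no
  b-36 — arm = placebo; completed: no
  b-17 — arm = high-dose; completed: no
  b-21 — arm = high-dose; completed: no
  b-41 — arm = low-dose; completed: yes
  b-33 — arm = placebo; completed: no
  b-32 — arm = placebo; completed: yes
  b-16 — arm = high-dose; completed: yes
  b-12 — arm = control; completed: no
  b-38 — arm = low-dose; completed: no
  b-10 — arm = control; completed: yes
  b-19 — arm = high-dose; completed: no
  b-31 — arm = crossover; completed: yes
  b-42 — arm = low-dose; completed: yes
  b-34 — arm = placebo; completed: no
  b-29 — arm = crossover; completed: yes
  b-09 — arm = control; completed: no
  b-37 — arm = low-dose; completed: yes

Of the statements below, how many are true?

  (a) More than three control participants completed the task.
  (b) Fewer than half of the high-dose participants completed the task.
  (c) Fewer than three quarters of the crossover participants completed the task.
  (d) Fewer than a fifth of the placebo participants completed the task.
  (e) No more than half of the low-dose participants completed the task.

0

(a) control: |A| = 9, |A ∩ B| = 3; needs |A ∩ B| > 3 — false.
(b) high-dose: |A| = 9, |A ∩ B| = 5; needs |A ∩ B| < |A ∖ B| — false.
(c) crossover: |A| = 9, |A ∩ B| = 7; needs |A ∩ B| / |A| < 3/4 — false.
(d) placebo: |A| = 5, |A ∩ B| = 1; needs |A ∩ B| / |A| < 1/5 — false.
(e) low-dose: |A| = 6, |A ∩ B| = 4; needs |A ∩ B| ≤ |A ∖ B| — false.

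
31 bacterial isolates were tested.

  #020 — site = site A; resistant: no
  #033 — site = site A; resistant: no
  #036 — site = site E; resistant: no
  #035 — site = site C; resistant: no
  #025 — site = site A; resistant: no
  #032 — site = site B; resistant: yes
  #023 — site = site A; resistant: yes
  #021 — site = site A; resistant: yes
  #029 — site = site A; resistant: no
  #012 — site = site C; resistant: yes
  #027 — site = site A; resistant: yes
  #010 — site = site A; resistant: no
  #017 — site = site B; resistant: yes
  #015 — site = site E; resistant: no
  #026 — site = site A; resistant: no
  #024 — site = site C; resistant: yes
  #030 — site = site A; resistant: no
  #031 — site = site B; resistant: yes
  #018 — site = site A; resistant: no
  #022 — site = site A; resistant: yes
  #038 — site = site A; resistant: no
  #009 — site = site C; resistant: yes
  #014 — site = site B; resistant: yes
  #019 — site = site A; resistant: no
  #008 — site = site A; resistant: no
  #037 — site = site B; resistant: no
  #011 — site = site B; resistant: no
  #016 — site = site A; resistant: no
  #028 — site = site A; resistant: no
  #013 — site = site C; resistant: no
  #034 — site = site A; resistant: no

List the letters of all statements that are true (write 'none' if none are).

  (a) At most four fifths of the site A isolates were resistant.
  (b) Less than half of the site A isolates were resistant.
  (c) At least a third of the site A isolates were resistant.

(a), (b)

|A| = 18, |A ∩ B| = 4, |A ∖ B| = 14.
(a) |A ∩ B| / |A| ≤ 4/5: holds.
(b) |A ∩ B| < |A ∖ B|: holds.
(c) |A ∩ B| / |A| ≥ 1/3: fails.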